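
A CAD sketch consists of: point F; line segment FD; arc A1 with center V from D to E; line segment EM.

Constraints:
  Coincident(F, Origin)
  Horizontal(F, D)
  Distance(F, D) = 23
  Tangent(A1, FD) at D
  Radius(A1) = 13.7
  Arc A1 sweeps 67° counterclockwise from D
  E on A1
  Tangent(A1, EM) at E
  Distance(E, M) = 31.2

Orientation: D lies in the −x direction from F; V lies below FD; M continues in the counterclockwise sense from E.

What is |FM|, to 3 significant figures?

60.5

F is at the origin; FD is horizontal with |FD| = 23.0 and D on the −x side, so D = (-23.0, 0.00). The tangent condition forces VD to be normal to FD, so V = D + (0, -13.7) = (-23.0, -13.7). On A1, D sits at bearing 90° from V; a 67° counterclockwise sweep puts E at bearing 157°, so E = V + 13.7·(cos 157°, sin 157°) = (-35.6, -8.35). The tangent condition forces VE to be normal to EM, so EM runs along (−sin 157°, cos 157°); with |EM| = 31.2, M = (-47.8, -37.1). Then |FM| = |M − F| = 60.5.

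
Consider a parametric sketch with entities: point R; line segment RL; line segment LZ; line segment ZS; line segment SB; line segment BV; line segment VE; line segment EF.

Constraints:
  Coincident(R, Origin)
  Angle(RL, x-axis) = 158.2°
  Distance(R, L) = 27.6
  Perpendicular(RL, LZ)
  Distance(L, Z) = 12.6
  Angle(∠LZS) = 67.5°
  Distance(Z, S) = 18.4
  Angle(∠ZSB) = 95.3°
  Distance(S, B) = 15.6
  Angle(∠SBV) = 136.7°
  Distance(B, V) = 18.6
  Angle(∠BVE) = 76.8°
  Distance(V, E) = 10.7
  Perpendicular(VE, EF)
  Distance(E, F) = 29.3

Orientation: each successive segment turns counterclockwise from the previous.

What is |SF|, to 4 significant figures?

7.046

R is at the origin; RL runs at 158.2° with length 27.6, so L = (-25.63, 10.25). RL ⟂ LZ, so LZ runs at -111.8°; with |LZ| = 12.6, Z = (-30.31, -1.449). ∠LZS = 67.5° gives ZS at 0.7000° from the x-axis; with |ZS| = 18.4, S = (-11.91, -1.224). ∠ZSB = 95.3° gives SB at 85.40° from the x-axis; with |SB| = 15.6, B = (-10.66, 14.33). ∠SBV = 136.7° gives BV at 128.7° from the x-axis; with |BV| = 18.6, V = (-22.29, 28.84). ∠BVE = 76.8° gives VE at -128.1° from the x-axis; with |VE| = 10.7, E = (-28.89, 20.42). VE ⟂ EF, so EF runs at -38.10°; with |EF| = 29.3, F = (-5.830, 2.342). Then |SF| = |F − S| = 7.046.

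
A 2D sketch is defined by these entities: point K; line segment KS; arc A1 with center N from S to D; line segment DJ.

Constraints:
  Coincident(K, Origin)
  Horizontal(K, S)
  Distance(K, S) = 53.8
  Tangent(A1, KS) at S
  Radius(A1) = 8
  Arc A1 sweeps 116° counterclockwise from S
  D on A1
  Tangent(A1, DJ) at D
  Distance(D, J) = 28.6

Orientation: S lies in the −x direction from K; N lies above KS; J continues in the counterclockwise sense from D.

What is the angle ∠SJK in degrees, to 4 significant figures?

49.65°

K is at the origin; KS is horizontal with |KS| = 53.8 and S on the −x side, so S = (-53.80, 0.000). Since A1 is tangent to KS there, NS ⟂ KS, so N = S + (0, 8) = (-53.80, 8.000). On A1, S sits at bearing -90° from N; a 116° counterclockwise sweep puts D at bearing 26°, so D = N + 8.0·(cos 26°, sin 26°) = (-46.61, 11.51). Tangency of A1 to DJ means the radius ND is perpendicular to DJ, so DJ runs along (−sin 26°, cos 26°); with |DJ| = 28.6, J = (-59.15, 37.21). Then cos ∠SJK = JS·JK / (|JS||JK|), giving 49.65°.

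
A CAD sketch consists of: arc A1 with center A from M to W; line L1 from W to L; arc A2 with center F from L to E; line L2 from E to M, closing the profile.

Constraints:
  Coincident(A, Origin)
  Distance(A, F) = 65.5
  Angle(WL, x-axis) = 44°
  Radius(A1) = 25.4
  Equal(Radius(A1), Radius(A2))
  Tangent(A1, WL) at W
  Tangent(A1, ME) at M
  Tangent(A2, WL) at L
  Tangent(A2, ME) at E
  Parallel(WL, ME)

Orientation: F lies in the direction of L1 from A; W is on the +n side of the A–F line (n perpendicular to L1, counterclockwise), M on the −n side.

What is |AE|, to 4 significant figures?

70.25

The slot axis is L1's direction at 44.0°, so u = (cos 44.0°, sin 44.0°) = (0.7193, 0.6947) and n = (−sin 44.0°, cos 44.0°) = (-0.6947, 0.7193). A is at the origin and F lies 65.5 along u from A, so F = 65.5·u = (47.12, 45.50). Tangency of A1 to both parallel lines with radius 25.4 puts W and M at A ± 25.4·n: W = (-17.64, 18.27), M = (17.64, -18.27). Equal radii place L and E the same way about F: L = F + 25.4·n = (29.47, 63.77), E = F − 25.4·n = (64.76, 27.23). Then |AE| = |E − A| = 70.25.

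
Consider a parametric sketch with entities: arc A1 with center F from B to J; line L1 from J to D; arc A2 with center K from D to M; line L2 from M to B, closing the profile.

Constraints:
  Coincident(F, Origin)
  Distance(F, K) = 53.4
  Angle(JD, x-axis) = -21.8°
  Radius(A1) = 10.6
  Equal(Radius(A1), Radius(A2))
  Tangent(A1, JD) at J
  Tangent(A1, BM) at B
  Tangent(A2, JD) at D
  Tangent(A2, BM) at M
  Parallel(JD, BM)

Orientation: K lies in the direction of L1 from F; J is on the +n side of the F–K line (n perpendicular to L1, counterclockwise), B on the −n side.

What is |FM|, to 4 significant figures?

54.44

The slot axis is L1's direction at -21.8°, so u = (cos -21.8°, sin -21.8°) = (0.9285, -0.3714) and n = (−sin -21.8°, cos -21.8°) = (0.3714, 0.9285). F is at the origin and K lies 53.4 along u from F, so K = 53.4·u = (49.58, -19.83). Tangency of A1 to both parallel lines with radius 10.6 puts J and B at F ± 10.6·n: J = (3.936, 9.842), B = (-3.936, -9.842). Equal radii place D and M the same way about K: D = K + 10.6·n = (53.52, -9.989), M = K − 10.6·n = (45.64, -29.67). Then |FM| = |M − F| = 54.44.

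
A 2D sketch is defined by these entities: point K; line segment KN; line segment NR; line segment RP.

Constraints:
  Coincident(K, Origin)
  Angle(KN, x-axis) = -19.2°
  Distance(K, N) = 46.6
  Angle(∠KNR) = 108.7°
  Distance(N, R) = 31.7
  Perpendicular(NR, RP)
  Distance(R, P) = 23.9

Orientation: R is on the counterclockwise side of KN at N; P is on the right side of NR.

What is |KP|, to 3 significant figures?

82.5

K is at the origin; KN runs at -19.2° with length 46.6, so N = 46.6·(cos -19.2°, sin -19.2°) = (44.0, -15.3). ∠KNR = 108.7°, so NR runs at -19.2° + (180° − 108.7°) = 52.1° from the x-axis; with |NR| = 31.7, R = N + 31.7·(cos 52.1°, sin 52.1°) = (63.5, 9.69). NR is perpendicular to RP; with |RP| = 23.9 on the right of NR, P = R + 23.9·(0.789, -0.614) = (82.3, -4.99). Then |KP| = |P − K| = 82.5.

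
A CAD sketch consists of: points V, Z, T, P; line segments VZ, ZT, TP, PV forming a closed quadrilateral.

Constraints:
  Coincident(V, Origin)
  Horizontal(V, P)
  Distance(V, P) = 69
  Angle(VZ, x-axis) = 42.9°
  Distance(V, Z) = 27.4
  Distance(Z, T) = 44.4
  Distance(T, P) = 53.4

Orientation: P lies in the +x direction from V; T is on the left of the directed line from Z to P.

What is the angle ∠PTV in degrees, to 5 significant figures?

64.973°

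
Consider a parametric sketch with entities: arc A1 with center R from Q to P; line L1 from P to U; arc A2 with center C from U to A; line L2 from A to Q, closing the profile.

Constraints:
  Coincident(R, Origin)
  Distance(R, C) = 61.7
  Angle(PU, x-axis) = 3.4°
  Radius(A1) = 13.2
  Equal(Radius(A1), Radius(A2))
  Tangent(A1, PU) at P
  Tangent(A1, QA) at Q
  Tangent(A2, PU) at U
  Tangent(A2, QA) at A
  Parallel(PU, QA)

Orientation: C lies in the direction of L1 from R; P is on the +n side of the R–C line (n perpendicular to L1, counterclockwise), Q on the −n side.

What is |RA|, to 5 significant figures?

63.096

Tangency of A1 to both parallel lines with radius 13.2 puts P and Q at R ± 13.2·n: P = (-0.78284, 13.177), Q = (0.78284, -13.177). Equal radii place U and A the same way about C: U = C + 13.2·n = (60.809, 16.836), A = C − 13.2·n = (62.374, -9.5176). Then |RA| = |A − R| = 63.096.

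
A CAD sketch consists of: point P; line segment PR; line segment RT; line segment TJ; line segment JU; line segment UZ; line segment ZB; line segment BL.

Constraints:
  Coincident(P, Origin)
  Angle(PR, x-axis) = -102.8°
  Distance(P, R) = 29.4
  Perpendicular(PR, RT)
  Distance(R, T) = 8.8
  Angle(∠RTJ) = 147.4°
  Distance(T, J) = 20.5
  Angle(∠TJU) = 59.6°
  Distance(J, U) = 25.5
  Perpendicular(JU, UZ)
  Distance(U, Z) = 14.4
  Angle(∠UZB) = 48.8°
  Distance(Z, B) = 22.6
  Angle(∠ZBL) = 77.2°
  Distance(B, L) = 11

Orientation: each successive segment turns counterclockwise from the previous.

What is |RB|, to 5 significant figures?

24.200

P is at the origin; PR runs at -102.8° with length 29.4, so R = (-6.5135, -28.669). PR is perpendicular to RT, so RT runs at -12.800°; with |RT| = 8.8, T = (2.0678, -30.619). ∠RTJ = 147.4° gives TJ at 19.800° from the x-axis; with |TJ| = 20.5, J = (21.356, -23.675). ∠TJU = 59.6° gives JU at 140.20° from the x-axis; with |JU| = 25.5, U = (1.7646, -7.3521). The perpendicularity gives UZ at right angles to JU, so UZ runs at -129.80°; with |UZ| = 14.4, Z = (-7.4530, -18.415). ∠UZB = 48.8° gives ZB at 1.4000° from the x-axis; with |ZB| = 22.6, B = (15.140, -17.863). Then |RB| = |B − R| = 24.200.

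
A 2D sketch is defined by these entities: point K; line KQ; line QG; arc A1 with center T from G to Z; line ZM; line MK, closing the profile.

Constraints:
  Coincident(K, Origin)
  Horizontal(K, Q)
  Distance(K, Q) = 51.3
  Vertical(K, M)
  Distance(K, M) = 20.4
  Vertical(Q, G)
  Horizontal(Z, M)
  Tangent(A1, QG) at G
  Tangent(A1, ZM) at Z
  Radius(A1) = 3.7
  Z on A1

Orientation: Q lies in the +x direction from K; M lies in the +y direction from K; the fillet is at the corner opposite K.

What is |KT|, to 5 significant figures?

50.445

K and M share the same x with |KM| = 20.4 and M on the +y side, so M = (0.0000, 20.400). The virtual corner opposite K is at (51.300, 20.400). A1 meets QG tangentially, so TG is at right angles to QG and tangency of A1 to ZM means the radius TZ is perpendicular to ZM, with radius 3.7, so the center T sits 3.7 in from both sides at T = (47.600, 16.700). Then |KT| = |T − K| = 50.445.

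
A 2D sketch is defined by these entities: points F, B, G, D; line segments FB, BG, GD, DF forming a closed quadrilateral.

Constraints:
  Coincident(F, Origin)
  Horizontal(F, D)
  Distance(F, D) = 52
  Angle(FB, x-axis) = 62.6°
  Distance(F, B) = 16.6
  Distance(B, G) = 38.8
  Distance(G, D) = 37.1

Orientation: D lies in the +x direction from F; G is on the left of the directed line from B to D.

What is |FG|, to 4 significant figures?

53.75

F is at the origin; F and D share the same y with |FD| = 52.0 and D in +x, so D = (52.0, 0). FB runs at 62.6° with |FB| = 16.6, so B = (7.639, 14.74). G is determined by |BG| = 38.8 and |GD| = 37.1 together: it lies at the intersection of circle(B, 38.8) and circle(D, 37.1). With |BD| = 46.74, the foot of the radical line on BD is 24.75 from B and the perpendicular offset is √(38.8² − 24.75²) = 29.88. Taking the left-of-BD solution: G = (40.55, 35.29).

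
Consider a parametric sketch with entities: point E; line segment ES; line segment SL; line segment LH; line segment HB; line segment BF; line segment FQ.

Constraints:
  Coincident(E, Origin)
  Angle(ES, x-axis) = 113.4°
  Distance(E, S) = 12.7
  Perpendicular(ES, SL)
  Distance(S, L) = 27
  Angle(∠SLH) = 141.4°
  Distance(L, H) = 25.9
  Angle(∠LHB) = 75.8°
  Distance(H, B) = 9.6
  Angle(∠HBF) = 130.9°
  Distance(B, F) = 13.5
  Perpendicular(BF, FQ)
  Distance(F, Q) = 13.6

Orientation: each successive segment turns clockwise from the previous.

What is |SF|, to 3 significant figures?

32.6

E is at the origin; ES runs at 113.4° with length 12.7, so S = (-5.04, 11.7). ES is perpendicular to SL, so SL runs at 23.4°; with |SL| = 27.0, L = (19.7, 22.4). ∠SLH = 141.4° gives LH at -15.2° from the x-axis; with |LH| = 25.9, H = (44.7, 15.6). ∠LHB = 75.8° gives HB at -119° from the x-axis; with |HB| = 9.6, B = (40.0, 7.22). ∠HBF = 130.9° gives BF at -168° from the x-axis; with |BF| = 13.5, F = (26.8, 4.53). Then |SF| = |F − S| = 32.6.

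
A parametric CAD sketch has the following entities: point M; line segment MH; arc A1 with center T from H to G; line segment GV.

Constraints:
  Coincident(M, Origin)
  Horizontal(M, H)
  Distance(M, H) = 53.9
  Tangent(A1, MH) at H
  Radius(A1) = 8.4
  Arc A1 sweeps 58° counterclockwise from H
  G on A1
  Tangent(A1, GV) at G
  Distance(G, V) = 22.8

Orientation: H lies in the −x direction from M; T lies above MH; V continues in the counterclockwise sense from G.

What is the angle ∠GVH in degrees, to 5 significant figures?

7.5172°

On A1, H sits at bearing -90° from T; a 58° counterclockwise sweep puts G at bearing -32°, so G = T + 8.4·(cos -32°, sin -32°) = (-46.776, 3.9487). Tangency of A1 to GV means the radius TG is perpendicular to GV, so GV runs along (−sin -32°, cos -32°); with |GV| = 22.8, V = (-34.694, 23.284). Then cos ∠GVH = VG·VH / (|VG||VH|), giving 7.5172°.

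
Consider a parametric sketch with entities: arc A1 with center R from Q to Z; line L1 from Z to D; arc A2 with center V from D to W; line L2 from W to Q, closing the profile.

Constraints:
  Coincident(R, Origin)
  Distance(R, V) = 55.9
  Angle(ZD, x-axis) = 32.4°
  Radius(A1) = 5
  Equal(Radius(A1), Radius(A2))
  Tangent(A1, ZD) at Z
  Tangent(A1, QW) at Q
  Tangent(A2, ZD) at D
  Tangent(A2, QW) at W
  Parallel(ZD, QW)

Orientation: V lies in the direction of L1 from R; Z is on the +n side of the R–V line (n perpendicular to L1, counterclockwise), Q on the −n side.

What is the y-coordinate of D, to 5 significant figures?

34.174

Tangency of A1 to both parallel lines with radius 5.0 puts Z and Q at R ± 5.0·n: Z = (-2.6791, 4.2216), Q = (2.6791, -4.2216). Equal radii place D and W the same way about V: D = V + 5.0·n = (44.519, 34.174), W = V − 5.0·n = (49.877, 25.731). So D.y = 34.174.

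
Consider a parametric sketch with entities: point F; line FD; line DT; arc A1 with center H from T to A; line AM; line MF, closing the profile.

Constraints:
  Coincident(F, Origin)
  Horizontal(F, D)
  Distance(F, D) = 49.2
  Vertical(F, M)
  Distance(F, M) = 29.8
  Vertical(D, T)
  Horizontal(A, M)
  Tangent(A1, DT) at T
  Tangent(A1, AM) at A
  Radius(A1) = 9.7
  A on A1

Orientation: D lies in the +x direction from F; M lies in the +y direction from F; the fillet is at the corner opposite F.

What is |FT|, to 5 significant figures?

53.147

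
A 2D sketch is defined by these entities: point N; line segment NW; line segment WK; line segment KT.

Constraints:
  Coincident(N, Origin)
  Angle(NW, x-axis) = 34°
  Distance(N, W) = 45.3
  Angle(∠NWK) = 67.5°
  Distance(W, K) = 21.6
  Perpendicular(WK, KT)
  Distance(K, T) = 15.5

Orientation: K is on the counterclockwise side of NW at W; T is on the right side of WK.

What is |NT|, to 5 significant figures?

57.510

N is at the origin; NW runs at 34.0° with length 45.3, so W = 45.3·(cos 34.0°, sin 34.0°) = (37.555, 25.331). ∠NWK = 67.5°, so WK runs at 34.0° + (180° − 67.5°) = 146.50° from the x-axis; with |WK| = 21.6, K = W + 21.6·(cos 146.50°, sin 146.50°) = (19.543, 37.253). WK is perpendicular to KT; with |KT| = 15.5 on the right of WK, T = K + 15.5·(0.55194, 0.83389) = (28.098, 50.179). Then |NT| = |T − N| = 57.510.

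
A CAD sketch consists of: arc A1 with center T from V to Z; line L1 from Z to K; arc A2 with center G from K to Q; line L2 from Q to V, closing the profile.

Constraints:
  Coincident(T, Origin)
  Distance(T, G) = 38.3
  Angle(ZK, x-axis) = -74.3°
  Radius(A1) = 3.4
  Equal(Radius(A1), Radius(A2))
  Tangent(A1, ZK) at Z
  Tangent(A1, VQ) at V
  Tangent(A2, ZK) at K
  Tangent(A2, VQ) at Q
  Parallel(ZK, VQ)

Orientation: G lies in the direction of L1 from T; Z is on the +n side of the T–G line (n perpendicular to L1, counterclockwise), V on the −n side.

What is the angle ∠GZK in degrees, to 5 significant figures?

5.0730°

Tangency of A1 to both parallel lines with radius 3.4 puts Z and V at T ± 3.4·n: Z = (3.2732, 0.92004), V = (-3.2732, -0.92004). Equal radii place K and Q the same way about G: K = G + 3.4·n = (13.637, -35.951), Q = G − 3.4·n = (7.0908, -37.791). Then cos ∠GZK = ZG·ZK / (|ZG||ZK|), giving 5.0730°.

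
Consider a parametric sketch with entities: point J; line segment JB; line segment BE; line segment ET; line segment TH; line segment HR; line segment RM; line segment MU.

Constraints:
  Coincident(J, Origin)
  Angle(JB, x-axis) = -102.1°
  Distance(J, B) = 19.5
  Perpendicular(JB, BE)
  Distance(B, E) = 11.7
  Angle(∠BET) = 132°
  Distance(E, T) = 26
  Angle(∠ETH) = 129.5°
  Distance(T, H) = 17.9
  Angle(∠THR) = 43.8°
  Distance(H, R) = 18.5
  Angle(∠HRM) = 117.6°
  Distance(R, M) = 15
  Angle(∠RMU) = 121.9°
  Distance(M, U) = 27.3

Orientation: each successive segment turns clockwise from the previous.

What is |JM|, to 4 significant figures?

25.10

∠THR = 43.8° gives HR at -66.80° from the x-axis; with |HR| = 18.5, R = (-14.90, 5.677). ∠HRM = 117.6° gives RM at -129.2° from the x-axis; with |RM| = 15.0, M = (-24.38, -5.948). Then |JM| = |M − J| = 25.10.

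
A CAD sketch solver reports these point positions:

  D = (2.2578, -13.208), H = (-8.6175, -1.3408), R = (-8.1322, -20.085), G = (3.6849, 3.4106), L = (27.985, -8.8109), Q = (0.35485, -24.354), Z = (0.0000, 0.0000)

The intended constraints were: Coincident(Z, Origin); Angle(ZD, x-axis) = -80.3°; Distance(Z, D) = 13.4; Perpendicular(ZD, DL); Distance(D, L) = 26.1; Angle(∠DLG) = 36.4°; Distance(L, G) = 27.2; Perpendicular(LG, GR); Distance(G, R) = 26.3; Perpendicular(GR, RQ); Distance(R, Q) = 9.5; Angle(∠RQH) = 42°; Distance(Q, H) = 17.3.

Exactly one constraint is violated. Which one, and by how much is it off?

Distance(Q, H) = 17.3 — off by 7.40.

Z = (0.00, 0.00) ✓; ZD at -80.30° ✓; |ZD| = 13.40 ✓; ∠(ZD, DL) = 90.00° ✓; |DL| = 26.10 ✓; ∠DLG = 36.40° ✓; |LG| = 27.20 ✓; ∠(LG, GR) = 90.00° ✓; |GR| = 26.30 ✓; ∠(GR, RQ) = 90.00° ✓; |RQ| = 9.500 ✓; ∠RQH = 42.00° ✓; |QH| = 24.70 ✗.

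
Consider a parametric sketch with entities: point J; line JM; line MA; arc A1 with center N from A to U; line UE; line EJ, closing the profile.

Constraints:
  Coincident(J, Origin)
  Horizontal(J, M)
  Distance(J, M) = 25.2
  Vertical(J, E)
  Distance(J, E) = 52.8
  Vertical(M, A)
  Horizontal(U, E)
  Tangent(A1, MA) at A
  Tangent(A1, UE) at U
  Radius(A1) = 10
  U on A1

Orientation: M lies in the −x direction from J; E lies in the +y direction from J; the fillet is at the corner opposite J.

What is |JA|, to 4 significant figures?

49.67

J is at the origin; J and M share the same y with |JM| = 25.2 and M on the −x side, so M = (-25.20, 0.000). J and E share the same x with |JE| = 52.8 and E on the +y side, so E = (0.000, 52.80). The virtual corner opposite J is at (-25.20, 52.80). Tangency of A1 to MA means the radius NA is perpendicular to MA and A1 meets UE tangentially, so NU is at right angles to UE, with radius 10.0, so the center N sits 10.0 in from both sides at N = (-15.20, 42.80). That places the tangent points at A = (-25.20, 42.80) on MA and U = (-15.20, 52.80) on UE. Then |JA| = |A − J| = 49.67.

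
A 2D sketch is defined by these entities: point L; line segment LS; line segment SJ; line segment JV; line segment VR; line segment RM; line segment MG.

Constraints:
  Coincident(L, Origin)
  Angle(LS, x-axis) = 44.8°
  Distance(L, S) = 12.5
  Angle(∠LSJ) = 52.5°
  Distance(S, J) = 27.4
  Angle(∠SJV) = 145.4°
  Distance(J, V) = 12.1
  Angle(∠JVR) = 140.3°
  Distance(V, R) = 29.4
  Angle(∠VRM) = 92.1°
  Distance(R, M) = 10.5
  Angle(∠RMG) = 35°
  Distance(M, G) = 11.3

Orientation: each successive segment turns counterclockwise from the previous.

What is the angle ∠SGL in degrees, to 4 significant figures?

5.476°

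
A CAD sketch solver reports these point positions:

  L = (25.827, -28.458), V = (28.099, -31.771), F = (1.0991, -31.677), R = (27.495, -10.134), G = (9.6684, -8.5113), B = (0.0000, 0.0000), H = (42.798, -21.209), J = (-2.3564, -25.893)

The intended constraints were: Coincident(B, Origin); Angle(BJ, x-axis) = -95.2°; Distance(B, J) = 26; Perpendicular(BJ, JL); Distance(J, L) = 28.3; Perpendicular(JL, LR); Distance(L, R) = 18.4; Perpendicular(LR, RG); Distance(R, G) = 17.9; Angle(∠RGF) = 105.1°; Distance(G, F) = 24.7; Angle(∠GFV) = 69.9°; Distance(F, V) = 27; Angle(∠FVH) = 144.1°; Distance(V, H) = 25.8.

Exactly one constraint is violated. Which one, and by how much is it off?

Distance(V, H) = 25.8 — off by 7.70.

B = (0.00, 0.00) ✓; BJ at -95.20° ✓; |BJ| = 26.00 ✓; ∠(BJ, JL) = 90.00° ✓; |JL| = 28.30 ✓; ∠(JL, LR) = 90.00° ✓; |LR| = 18.40 ✓; ∠(LR, RG) = 90.00° ✓; |RG| = 17.90 ✓; ∠RGF = 105.1° ✓; |GF| = 24.70 ✓; ∠GFV = 69.90° ✓; |FV| = 27.00 ✓; ∠FVH = 144.1° ✓; |VH| = 18.10 ✗.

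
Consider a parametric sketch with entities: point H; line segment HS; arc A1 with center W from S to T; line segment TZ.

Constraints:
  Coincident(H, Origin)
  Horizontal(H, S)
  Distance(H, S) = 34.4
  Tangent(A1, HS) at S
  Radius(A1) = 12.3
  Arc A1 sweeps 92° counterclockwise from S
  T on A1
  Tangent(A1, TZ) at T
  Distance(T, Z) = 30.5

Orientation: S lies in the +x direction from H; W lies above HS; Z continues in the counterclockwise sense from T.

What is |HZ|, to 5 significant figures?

62.842

On A1, S sits at bearing -90° from W; a 92° counterclockwise sweep puts T at bearing 2°, so T = W + 12.3·(cos 2°, sin 2°) = (46.693, 12.729). The tangent condition forces WT to be normal to TZ, so TZ runs along (−sin 2°, cos 2°); with |TZ| = 30.5, Z = (45.628, 43.211). Then |HZ| = |Z − H| = 62.842.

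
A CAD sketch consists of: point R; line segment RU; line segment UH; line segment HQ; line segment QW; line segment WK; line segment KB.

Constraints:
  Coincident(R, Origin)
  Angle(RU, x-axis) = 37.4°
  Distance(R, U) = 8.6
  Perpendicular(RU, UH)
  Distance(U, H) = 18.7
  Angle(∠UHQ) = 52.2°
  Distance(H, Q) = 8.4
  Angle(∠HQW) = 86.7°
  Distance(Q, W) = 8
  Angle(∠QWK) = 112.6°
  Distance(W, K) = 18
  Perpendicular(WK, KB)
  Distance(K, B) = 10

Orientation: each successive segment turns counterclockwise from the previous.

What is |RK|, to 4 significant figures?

27.66

R is at the origin; RU runs at 37.4° with length 8.6, so U = (6.832, 5.223). RU ⟂ UH, so UH runs at 127.4°; with |UH| = 18.7, H = (-4.526, 20.08). ∠UHQ = 52.2° gives HQ at -104.8° from the x-axis; with |HQ| = 8.4, Q = (-6.672, 11.96). ∠HQW = 86.7° gives QW at -11.50° from the x-axis; with |QW| = 8.0, W = (1.168, 10.36). ∠QWK = 112.6° gives WK at 55.90° from the x-axis; with |WK| = 18.0, K = (11.26, 25.27). Then |RK| = |K − R| = 27.66.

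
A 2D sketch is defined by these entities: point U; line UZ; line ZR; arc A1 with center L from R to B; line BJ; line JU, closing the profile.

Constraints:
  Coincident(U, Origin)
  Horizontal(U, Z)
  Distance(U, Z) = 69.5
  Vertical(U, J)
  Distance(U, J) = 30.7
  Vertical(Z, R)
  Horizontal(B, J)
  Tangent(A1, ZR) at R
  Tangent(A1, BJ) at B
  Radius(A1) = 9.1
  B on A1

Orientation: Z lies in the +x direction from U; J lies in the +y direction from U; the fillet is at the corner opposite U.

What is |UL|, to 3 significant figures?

64.1

U and J share the same x with |UJ| = 30.7 and J on the +y side, so J = (0.00, 30.7). The virtual corner opposite U is at (69.5, 30.7). Tangency of A1 to ZR means the radius LR is perpendicular to ZR and the tangent condition forces LB to be normal to BJ, with radius 9.1, so the center L sits 9.1 in from both sides at L = (60.4, 21.6). Then |UL| = |L − U| = 64.1.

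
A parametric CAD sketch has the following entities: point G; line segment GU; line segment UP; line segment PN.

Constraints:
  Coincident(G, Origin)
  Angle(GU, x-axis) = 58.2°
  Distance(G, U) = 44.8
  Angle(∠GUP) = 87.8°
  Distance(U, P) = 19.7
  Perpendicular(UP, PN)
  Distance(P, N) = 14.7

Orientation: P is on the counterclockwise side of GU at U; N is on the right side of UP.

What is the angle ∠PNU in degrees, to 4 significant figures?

53.27°

G is at the origin; GU runs at 58.2° with length 44.8, so U = 44.8·(cos 58.2°, sin 58.2°) = (23.61, 38.08). ∠GUP = 87.8°, so UP runs at 58.2° + (180° − 87.8°) = 150.4° from the x-axis; with |UP| = 19.7, P = U + 19.7·(cos 150.4°, sin 150.4°) = (6.479, 47.81). UP is perpendicular to PN; with |PN| = 14.7 on the right of UP, N = P + 14.7·(0.4939, 0.8695) = (13.74, 60.59). Then cos ∠PNU = NP·NU / (|NP||NU|), giving 53.27°.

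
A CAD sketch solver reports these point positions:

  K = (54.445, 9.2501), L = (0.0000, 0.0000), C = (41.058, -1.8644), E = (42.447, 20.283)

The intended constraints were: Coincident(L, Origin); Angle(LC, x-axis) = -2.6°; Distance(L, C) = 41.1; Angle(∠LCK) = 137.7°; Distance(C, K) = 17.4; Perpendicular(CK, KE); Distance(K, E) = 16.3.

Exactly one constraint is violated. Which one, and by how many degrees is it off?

Perpendicular(CK, KE) — off by 7.70°.

L = (0.00, 0.00) ✓; LC at -2.600° ✓; |LC| = 41.10 ✓; ∠LCK = 137.7° ✓; |CK| = 17.40 ✓; ∠(CK, KE) = 97.70° ✗; |KE| = 16.30 ✓.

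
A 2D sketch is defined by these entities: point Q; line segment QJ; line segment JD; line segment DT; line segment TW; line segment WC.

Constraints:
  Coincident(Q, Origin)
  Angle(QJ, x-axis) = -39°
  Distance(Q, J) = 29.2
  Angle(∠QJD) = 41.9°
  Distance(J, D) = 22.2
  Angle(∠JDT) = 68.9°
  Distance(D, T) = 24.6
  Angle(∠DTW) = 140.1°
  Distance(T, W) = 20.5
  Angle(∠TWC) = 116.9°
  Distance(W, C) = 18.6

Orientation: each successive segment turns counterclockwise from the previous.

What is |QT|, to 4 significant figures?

9.071

Q is at the origin; QJ runs at -39.0° with length 29.2, so J = (22.69, -18.38). ∠QJD = 41.9° gives JD at 99.10° from the x-axis; with |JD| = 22.2, D = (19.18, 3.544). ∠JDT = 68.9° gives DT at -149.8° from the x-axis; with |DT| = 24.6, T = (-2.080, -8.830). Then |QT| = |T − Q| = 9.071.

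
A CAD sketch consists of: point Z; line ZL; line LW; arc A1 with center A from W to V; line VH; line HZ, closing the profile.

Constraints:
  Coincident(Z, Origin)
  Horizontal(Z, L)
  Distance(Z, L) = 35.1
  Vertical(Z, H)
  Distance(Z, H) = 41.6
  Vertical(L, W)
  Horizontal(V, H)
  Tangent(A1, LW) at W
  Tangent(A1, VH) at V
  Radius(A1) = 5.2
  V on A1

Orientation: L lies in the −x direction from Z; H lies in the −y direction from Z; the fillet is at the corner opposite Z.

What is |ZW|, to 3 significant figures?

50.6

The virtual corner opposite Z is at (-35.1, -41.6). The tangent condition forces AW to be normal to LW and tangency of A1 to VH means the radius AV is perpendicular to VH, with radius 5.2, so the center A sits 5.2 in from both sides at A = (-29.9, -36.4). That places the tangent points at W = (-35.1, -36.4) on LW and V = (-29.9, -41.6) on VH. Then |ZW| = |W − Z| = 50.6.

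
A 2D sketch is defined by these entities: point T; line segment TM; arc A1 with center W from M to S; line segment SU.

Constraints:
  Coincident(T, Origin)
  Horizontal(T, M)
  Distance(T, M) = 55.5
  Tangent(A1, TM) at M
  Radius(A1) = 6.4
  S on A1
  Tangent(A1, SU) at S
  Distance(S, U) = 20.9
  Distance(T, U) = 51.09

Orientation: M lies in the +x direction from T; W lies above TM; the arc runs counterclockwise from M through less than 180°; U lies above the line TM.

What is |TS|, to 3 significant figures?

60.8

Checks: |WS| = 6.400 ✓; ∠(WS, SU) = 90.00° ✓; |SU| = 20.90 ✓; |TU| = 51.09 ✓.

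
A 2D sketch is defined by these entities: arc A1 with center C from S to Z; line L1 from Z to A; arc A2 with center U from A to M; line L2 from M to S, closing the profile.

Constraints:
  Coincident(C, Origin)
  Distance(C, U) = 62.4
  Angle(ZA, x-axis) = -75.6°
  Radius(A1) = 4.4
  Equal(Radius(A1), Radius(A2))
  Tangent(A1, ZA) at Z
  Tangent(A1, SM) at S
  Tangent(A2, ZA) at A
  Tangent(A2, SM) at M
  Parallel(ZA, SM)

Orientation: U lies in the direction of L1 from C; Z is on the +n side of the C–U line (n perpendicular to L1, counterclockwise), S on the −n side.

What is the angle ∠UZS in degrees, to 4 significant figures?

85.97°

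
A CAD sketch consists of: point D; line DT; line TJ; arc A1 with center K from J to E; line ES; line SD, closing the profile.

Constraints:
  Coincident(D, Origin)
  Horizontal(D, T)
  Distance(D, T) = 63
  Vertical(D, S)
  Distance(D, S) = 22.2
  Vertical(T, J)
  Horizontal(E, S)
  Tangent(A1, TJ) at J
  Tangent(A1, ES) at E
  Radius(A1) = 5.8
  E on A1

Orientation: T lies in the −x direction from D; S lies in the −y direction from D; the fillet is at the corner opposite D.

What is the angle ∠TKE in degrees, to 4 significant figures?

160.5°

The virtual corner opposite D is at (-63.00, -22.20). The tangent condition forces KJ to be normal to TJ and the tangent condition forces KE to be normal to ES, with radius 5.8, so the center K sits 5.8 in from both sides at K = (-57.20, -16.40). That places the tangent points at J = (-63.00, -16.40) on TJ and E = (-57.20, -22.20) on ES. Then cos ∠TKE = KT·KE / (|KT||KE|), giving 160.5°.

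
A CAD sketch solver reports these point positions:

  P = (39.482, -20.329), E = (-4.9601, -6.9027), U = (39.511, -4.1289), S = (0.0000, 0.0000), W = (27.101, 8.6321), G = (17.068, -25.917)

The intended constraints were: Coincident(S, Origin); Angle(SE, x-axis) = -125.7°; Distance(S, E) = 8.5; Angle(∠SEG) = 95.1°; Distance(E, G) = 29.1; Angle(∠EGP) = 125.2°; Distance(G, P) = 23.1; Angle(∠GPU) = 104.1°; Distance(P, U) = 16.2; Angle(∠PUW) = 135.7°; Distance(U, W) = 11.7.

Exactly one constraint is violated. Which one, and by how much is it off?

Distance(U, W) = 11.7 — off by 6.10.

S = (0.00, 0.00) ✓; SE at -125.7° ✓; |SE| = 8.500 ✓; ∠SEG = 95.10° ✓; |EG| = 29.10 ✓; ∠EGP = 125.2° ✓; |GP| = 23.10 ✓; ∠GPU = 104.1° ✓; |PU| = 16.20 ✓; ∠PUW = 135.7° ✓; |UW| = 17.80 ✗.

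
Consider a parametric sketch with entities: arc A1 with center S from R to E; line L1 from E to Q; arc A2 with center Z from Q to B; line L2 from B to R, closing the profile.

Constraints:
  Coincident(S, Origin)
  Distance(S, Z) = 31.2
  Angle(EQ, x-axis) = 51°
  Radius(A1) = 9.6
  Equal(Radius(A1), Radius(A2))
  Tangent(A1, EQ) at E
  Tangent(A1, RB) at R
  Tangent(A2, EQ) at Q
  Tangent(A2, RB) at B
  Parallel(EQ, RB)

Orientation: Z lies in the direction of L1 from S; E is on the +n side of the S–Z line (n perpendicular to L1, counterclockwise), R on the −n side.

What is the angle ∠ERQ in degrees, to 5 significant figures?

58.392°

The slot axis is L1's direction at 51.0°, so u = (cos 51.0°, sin 51.0°) = (0.62932, 0.77715) and n = (−sin 51.0°, cos 51.0°) = (-0.77715, 0.62932). S is at the origin and Z lies 31.2 along u from S, so Z = 31.2·u = (19.635, 24.247). Tangency of A1 to both parallel lines with radius 9.6 puts E and R at S ± 9.6·n: E = (-7.4606, 6.0415), R = (7.4606, -6.0415). Equal radii place Q and B the same way about Z: Q = Z + 9.6·n = (12.174, 30.288), B = Z − 9.6·n = (27.095, 18.205). Then cos ∠ERQ = RE·RQ / (|RE||RQ|), giving 58.392°.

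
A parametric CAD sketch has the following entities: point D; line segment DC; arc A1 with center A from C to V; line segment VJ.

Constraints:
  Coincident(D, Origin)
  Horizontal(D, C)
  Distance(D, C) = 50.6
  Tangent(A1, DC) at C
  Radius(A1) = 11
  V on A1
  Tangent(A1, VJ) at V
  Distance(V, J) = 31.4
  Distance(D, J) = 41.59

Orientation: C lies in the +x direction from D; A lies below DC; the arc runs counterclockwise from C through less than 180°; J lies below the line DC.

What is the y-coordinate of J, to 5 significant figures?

-32.849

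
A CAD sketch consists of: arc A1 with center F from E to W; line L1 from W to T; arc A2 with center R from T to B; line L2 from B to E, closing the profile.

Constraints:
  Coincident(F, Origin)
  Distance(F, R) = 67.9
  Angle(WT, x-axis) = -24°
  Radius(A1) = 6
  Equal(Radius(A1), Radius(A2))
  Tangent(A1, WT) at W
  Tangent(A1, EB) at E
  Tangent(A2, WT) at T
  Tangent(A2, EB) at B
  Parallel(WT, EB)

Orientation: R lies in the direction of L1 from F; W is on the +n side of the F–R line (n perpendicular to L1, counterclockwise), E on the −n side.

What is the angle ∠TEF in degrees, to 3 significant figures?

80.0°

Tangency of A1 to both parallel lines with radius 6.0 puts W and E at F ± 6.0·n: W = (2.44, 5.48), E = (-2.44, -5.48). Equal radii place T and B the same way about R: T = R + 6.0·n = (64.5, -22.1), B = R − 6.0·n = (59.6, -33.1). Then cos ∠TEF = ET·EF / (|ET||EF|), giving 80.0°.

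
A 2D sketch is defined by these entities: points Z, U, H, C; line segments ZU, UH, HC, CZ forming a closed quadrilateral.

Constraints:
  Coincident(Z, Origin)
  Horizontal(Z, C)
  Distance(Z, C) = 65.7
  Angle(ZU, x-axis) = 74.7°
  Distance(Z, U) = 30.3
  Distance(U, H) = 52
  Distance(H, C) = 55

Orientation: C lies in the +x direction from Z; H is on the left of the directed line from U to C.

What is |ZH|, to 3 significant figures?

76.1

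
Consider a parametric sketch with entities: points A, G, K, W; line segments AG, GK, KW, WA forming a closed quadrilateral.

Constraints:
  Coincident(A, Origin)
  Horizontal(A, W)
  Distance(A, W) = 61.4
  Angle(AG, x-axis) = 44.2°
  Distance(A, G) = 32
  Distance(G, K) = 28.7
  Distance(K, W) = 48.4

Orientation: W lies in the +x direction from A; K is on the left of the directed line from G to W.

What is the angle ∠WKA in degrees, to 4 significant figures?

67.47°

Checks: |GK| = 28.70 ✓; |KW| = 48.40 ✓.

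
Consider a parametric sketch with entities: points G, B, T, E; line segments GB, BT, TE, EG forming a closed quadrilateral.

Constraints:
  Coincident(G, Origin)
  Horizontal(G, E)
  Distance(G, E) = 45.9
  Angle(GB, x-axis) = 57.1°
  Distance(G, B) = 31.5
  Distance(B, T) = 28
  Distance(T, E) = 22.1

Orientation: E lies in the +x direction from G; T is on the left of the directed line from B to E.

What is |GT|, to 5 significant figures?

49.911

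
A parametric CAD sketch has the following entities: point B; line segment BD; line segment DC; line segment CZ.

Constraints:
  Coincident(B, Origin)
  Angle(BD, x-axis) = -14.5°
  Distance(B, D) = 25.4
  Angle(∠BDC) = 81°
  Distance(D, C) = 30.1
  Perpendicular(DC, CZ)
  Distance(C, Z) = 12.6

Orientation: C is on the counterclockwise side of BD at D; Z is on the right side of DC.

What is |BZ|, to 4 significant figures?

45.86

B is at the origin; BD runs at -14.5° with length 25.4, so D = 25.4·(cos -14.5°, sin -14.5°) = (24.59, -6.360). ∠BDC = 81.0°, so DC runs at -14.5° + (180° − 81.0°) = 84.50° from the x-axis; with |DC| = 30.1, C = D + 30.1·(cos 84.50°, sin 84.50°) = (27.48, 23.60). DC is perpendicular to CZ; with |CZ| = 12.6 on the right of DC, Z = C + 12.6·(0.9954, -0.09585) = (40.02, 22.39). Then |BZ| = |Z − B| = 45.86.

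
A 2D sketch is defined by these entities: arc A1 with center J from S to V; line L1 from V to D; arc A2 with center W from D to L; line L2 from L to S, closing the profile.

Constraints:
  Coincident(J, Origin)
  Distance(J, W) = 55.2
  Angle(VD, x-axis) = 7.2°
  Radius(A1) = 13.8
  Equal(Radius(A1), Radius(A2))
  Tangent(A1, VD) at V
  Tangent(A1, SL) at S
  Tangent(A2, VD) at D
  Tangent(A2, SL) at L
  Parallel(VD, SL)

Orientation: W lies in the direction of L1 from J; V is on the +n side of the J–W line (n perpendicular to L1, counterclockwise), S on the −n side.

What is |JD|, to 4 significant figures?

56.90

The slot axis is L1's direction at 7.2°, so u = (cos 7.2°, sin 7.2°) = (0.9921, 0.1253) and n = (−sin 7.2°, cos 7.2°) = (-0.1253, 0.9921). J is at the origin and W lies 55.2 along u from J, so W = 55.2·u = (54.76, 6.918). Tangency of A1 to both parallel lines with radius 13.8 puts V and S at J ± 13.8·n: V = (-1.730, 13.69), S = (1.730, -13.69). Equal radii place D and L the same way about W: D = W + 13.8·n = (53.04, 20.61), L = W − 13.8·n = (56.49, -6.773). Then |JD| = |D − J| = 56.90.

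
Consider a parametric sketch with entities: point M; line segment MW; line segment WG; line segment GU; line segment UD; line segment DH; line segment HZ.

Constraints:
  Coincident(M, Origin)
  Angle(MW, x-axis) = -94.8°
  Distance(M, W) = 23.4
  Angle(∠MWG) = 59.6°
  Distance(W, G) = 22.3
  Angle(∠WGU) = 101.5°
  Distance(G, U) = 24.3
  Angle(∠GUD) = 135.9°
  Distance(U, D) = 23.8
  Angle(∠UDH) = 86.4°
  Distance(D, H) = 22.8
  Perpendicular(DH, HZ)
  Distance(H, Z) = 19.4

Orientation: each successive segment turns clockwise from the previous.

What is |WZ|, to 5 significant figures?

16.486

∠UDH = 86.4° gives DH at -71.400° from the x-axis; with |DH| = 22.8, H = (18.895, -0.82940). The perpendicularity gives HZ at right angles to DH, so HZ runs at -161.40°; with |HZ| = 19.4, Z = (0.50822, -7.0172). Then |WZ| = |Z − W| = 16.486.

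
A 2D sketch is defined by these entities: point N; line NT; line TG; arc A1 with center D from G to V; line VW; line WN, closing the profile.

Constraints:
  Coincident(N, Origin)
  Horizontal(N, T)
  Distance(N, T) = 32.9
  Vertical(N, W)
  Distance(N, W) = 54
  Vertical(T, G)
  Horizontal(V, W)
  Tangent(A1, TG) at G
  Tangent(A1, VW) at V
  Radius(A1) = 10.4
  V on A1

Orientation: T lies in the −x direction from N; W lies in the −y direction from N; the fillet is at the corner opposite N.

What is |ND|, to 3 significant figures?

49.1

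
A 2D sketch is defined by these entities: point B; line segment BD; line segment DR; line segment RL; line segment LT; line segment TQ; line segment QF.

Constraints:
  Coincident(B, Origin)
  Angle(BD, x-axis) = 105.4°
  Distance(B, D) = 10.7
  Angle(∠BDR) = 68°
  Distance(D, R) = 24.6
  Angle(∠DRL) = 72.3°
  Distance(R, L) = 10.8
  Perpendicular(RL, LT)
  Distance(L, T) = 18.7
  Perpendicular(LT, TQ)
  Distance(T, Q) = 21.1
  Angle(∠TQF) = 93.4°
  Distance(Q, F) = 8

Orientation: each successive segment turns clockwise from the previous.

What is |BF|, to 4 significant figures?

27.13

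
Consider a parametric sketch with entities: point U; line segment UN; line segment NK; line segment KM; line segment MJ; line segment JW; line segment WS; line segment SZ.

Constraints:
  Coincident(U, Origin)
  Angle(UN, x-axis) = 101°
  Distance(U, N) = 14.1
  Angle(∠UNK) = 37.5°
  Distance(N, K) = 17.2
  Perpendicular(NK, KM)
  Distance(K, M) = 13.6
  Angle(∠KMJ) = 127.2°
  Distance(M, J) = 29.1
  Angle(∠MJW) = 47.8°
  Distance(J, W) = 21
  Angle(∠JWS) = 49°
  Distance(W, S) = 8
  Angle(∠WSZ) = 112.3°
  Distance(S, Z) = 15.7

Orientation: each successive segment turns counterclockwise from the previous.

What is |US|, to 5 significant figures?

12.289

U is at the origin; UN runs at 101.0° with length 14.1, so N = (-2.6904, 13.841). ∠UNK = 37.5° gives NK at -116.50° from the x-axis; with |NK| = 17.2, K = (-10.365, -1.5519). NK ⟂ KM, so KM runs at -26.500°; with |KM| = 13.6, M = (1.8061, -7.6202). ∠KMJ = 127.2° gives MJ at 26.300° from the x-axis; with |MJ| = 29.1, J = (27.894, 5.2732). ∠MJW = 47.8° gives JW at 158.50° from the x-axis; with |JW| = 21.0, W = (8.3551, 12.970). ∠JWS = 49.0° gives WS at -70.500° from the x-axis; with |WS| = 8.0, S = (11.026, 5.4285). Then |US| = |S − U| = 12.289.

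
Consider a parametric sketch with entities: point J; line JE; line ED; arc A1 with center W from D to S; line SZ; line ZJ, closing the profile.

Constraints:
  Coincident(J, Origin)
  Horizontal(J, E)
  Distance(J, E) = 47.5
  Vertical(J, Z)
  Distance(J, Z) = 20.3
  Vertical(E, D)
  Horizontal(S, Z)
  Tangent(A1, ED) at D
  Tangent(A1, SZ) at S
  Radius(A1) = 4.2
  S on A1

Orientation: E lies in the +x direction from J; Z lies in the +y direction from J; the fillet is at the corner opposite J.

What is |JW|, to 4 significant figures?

46.20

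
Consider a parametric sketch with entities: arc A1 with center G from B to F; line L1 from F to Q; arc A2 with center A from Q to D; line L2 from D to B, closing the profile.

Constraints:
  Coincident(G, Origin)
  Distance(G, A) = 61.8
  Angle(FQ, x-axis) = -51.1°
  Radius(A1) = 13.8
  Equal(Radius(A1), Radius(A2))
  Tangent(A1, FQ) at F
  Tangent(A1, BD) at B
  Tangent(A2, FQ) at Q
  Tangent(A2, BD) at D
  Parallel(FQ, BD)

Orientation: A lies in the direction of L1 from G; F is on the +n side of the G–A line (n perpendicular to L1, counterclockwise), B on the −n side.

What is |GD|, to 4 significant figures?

63.32

The slot axis is L1's direction at -51.1°, so u = (cos -51.1°, sin -51.1°) = (0.6280, -0.7782) and n = (−sin -51.1°, cos -51.1°) = (0.7782, 0.6280). G is at the origin and A lies 61.8 along u from G, so A = 61.8·u = (38.81, -48.10). Tangency of A1 to both parallel lines with radius 13.8 puts F and B at G ± 13.8·n: F = (10.74, 8.666), B = (-10.74, -8.666). Equal radii place Q and D the same way about A: Q = A + 13.8·n = (49.55, -39.43), D = A − 13.8·n = (28.07, -56.76). Then |GD| = |D − G| = 63.32.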